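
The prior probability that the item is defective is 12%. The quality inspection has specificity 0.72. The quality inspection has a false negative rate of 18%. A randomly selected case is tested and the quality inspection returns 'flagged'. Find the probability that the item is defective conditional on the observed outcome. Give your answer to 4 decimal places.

Let H be the event that the item is defective. P(H) = 0.12, so P(¬H) = 0.88. With E the 'flagged' result, P(E|H) = 0.82 and P(E|¬H) = 0.28.
P(E) = 0.82·0.12 + 0.28·0.88 = 0.098400 + 0.24640 = 0.34480.
By Bayes' theorem, P(H|E) = 0.098400 / 0.34480 = 0.2854.

P(H | E) ≈ 0.2854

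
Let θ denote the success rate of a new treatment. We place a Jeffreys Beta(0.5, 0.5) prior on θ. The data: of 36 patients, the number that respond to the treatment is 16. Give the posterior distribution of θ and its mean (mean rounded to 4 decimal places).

Posterior: Beta(16.5, 20.5); mean ≈ 0.4459

The binomial likelihood is conjugate to the Beta prior: with 16 successes and 20 failures, the posterior is Beta(0.5+16, 0.5+20) = Beta(16.5, 20.5).
Posterior mean = α/(α+β) = 16.5/37 = 0.4459.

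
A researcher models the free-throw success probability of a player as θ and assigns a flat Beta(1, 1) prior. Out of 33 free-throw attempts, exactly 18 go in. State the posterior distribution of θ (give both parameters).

Observing 18 successes and 15 failures updates Beta(1, 1) by adding the success and failure counts to the two shape parameters: α = 1+18 = 19, β = 1+15 = 16.

Posterior: Beta(19, 16)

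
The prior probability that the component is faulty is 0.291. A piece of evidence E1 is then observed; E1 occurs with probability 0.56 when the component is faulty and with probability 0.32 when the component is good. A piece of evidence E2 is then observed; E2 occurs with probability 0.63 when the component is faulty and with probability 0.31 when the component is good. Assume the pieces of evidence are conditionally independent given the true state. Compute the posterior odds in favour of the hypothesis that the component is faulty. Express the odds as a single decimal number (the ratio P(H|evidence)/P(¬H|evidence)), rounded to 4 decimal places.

Prior odds = 0.291/(1−0.291) = 0.41044. In log-odds, ln(0.41044) = -0.89053.
Add log likelihood ratios: ln(1.7500) + ln(2.0323) = 1.2688.
Posterior log-odds = 0.37823, so posterior odds = exp(0.37823) = 1.4597.

Posterior odds ≈ 1.4597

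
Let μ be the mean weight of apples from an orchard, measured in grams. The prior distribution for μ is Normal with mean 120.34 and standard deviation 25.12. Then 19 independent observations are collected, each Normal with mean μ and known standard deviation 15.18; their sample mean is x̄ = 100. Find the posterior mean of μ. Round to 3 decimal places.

Prior precision 1/τ₀² = 1/25.12² = 0.00158475; data precision n/σ² = 19/15.18² = 0.0824537.
Posterior precision = 0.00158475 + 0.0824537 = 0.0840384.
Posterior mean = (0.00158475·120.34 + 0.0824537·100) / 0.0840384 = 100.384.

Posterior mean ≈ 100.384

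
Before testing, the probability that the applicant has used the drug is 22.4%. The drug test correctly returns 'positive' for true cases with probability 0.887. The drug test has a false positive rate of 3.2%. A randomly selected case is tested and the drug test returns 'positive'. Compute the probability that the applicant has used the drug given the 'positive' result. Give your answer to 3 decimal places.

P(H | E) ≈ 0.889

Write H for 'the applicant has used the drug'. Prior odds H:¬H = 0.224/0.776 = 0.28866. For the 'positive' outcome, the likelihood ratio is 0.887/0.032 = 27.719.
Posterior odds = 0.28866 × 27.719 = 8.0013, so P(H|E) = 8.0013/(1+8.0013) = 0.889.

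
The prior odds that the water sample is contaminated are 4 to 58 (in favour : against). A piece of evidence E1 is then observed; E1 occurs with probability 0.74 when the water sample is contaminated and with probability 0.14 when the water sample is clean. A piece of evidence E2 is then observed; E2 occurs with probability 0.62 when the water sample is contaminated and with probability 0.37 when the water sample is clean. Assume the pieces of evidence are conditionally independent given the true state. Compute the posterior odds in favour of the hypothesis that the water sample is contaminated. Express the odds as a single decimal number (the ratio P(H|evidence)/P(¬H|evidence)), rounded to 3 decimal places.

Posterior odds ≈ 0.611

Prior odds = 4/58 = 0.068966.
Likelihood ratio for E1 = 0.74/0.14 = 5.2857.
Likelihood ratio for E2 = 0.62/0.37 = 1.6757.
Posterior odds = prior odds × LR₁ × LR₂ = 0.61084.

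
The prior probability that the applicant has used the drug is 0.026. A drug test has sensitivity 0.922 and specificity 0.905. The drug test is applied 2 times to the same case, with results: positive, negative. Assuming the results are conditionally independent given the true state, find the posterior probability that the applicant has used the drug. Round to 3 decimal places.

Posterior P(H) ≈ 0.022

With H the event that the applicant has used the drug, the joint likelihood of the observed sequence is P(data|H) = 0.922·0.078 = 0.071916 and P(data|¬H) = 0.095·0.905 = 0.085975.
Bayes: P(H|data) = 0.026·0.071916 / (0.026·0.071916 + 0.974·0.085975) = 0.0018698/0.085609 = 0.0218.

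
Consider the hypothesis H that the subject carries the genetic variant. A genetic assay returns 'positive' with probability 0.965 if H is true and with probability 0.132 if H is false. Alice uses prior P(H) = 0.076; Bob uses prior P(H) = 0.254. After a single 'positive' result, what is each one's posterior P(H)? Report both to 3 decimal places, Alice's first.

Alice: 0.376; Bob: 0.713

P('+'|H) = 0.965, P('+'|¬H) = 0.132.
Alice: numerator 0.965·0.076 = 0.073340; evidence = 0.073340+0.132·0.924 = 0.19531; posterior = 0.376.
Bob: numerator 0.965·0.254 = 0.24511; evidence = 0.24511+0.132·0.746 = 0.34358; posterior = 0.713.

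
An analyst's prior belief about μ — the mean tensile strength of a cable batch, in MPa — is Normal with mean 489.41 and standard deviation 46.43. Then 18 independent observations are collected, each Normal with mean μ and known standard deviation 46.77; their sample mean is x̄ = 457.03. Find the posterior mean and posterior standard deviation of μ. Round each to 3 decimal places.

Prior precision 1/τ₀² = 1/46.43² = 0.00046388; data precision n/σ² = 18/46.77² = 0.00822882.
Posterior precision = 0.00046388 + 0.00822882 = 0.00869270, giving posterior SD = 1/√0.00869270 = 10.726.
Posterior mean = (0.00046388·489.41 + 0.00822882·457.03) / 0.00869270 = 458.758.

Posterior mean ≈ 458.758; posterior SD ≈ 10.726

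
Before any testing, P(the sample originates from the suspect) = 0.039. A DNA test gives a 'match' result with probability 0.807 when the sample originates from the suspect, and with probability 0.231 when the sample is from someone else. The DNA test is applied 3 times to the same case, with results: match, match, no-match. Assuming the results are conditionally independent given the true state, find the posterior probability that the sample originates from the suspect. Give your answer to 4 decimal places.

Let H be the event that the sample originates from the suspect; start with P(H) = 0.039. P('match'|H) = 0.807, P('match'|¬H) = 0.231.
Update on result 1 ('match'): P(H) ← 0.807·0.0390 / (0.807·0.0390 + 0.231·0.9610) = 0.031473/0.25346 = 0.1242.
Update on result 2 ('match'): P(H) ← 0.807·0.1242 / (0.807·0.1242 + 0.231·0.8758) = 0.10021/0.30252 = 0.3312.
Update on result 3 ('no-match'): P(H) ← 0.193·0.3312 / (0.193·0.3312 + 0.769·0.6688) = 0.063929/0.57821 = 0.1106.

Posterior P(H) ≈ 0.1106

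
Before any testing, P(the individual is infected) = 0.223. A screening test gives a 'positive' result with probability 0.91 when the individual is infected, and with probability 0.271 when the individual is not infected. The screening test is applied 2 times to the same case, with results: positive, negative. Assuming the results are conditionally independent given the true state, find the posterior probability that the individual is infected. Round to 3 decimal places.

With H the event that the individual is infected, the joint likelihood of the observed sequence is P(data|H) = 0.91·0.09 = 0.081900 and P(data|¬H) = 0.271·0.729 = 0.19756.
Bayes: P(H|data) = 0.223·0.081900 / (0.223·0.081900 + 0.777·0.19756) = 0.018264/0.17177 = 0.1063.

Posterior P(H) ≈ 0.106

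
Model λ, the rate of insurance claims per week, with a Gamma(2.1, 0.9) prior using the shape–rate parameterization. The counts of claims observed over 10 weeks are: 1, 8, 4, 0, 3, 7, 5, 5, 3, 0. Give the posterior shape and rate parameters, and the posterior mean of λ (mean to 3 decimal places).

The Poisson likelihood adds the total count to the shape and the number of exposure periods to the rate. Here ∑xᵢ = 36 and n = 10, so shape 2.1→38.1 and rate 0.9→10.9.
Posterior mean = shape/rate = 38.1/10.9 = 3.495.

Posterior: Gamma(shape=38.1, rate=10.9); mean ≈ 3.495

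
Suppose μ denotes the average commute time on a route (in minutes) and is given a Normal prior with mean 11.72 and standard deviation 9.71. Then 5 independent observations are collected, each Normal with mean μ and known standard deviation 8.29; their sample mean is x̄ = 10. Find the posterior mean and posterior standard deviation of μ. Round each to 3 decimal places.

Prior precision 1/τ₀² = 1/9.71² = 0.0106062; data precision n/σ² = 5/8.29² = 0.0727547.
Posterior precision = 0.0106062 + 0.0727547 = 0.0833609, giving posterior SD = 1/√0.0833609 = 3.464.
Posterior mean = (0.0106062·11.72 + 0.0727547·10) / 0.0833609 = 10.219.

Posterior mean ≈ 10.219; posterior SD ≈ 3.464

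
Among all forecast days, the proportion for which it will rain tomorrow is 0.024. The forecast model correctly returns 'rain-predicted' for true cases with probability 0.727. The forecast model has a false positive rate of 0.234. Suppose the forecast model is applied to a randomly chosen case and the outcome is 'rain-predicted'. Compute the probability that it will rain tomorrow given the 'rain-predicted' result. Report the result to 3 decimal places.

Let H be the event that it will rain tomorrow. P(H) = 0.024, so P(¬H) = 0.976. With E the 'rain-predicted' result, P(E|H) = 0.727 and P(E|¬H) = 0.234.
P(E) = 0.727·0.024 + 0.234·0.976 = 0.017448 + 0.22838 = 0.24583.
By Bayes' theorem, P(H|E) = 0.017448 / 0.24583 = 0.071.

P(H | E) ≈ 0.071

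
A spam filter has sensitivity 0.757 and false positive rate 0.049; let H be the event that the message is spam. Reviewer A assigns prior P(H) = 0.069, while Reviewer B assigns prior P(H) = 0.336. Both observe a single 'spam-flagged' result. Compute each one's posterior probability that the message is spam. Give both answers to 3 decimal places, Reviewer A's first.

The likelihood ratio for a 'spam-flagged' result is 0.757/0.049 = 15.449.
Reviewer A: prior odds 0.069/0.931 = 0.074114; posterior odds 1.1450; posterior probability 0.534.
Reviewer B: prior odds 0.336/0.664 = 0.50602; posterior odds 7.8176; posterior probability 0.887.

Reviewer A: 0.534; Reviewer B: 0.887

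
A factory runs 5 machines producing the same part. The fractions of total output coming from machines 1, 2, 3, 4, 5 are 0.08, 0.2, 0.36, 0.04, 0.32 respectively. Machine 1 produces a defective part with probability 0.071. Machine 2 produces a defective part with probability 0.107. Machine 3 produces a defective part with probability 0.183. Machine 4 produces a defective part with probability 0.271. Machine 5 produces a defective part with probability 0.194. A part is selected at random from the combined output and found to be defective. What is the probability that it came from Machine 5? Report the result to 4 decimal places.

Tabulate prior·likelihood by source: [1] prior 0.08, lik 0.071, product 0.005680; [2] prior 0.2, lik 0.107, product 0.02140; [3] prior 0.36, lik 0.183, product 0.06588; [4] prior 0.04, lik 0.271, product 0.01084; [5] prior 0.32, lik 0.194, product 0.06208.
Normalizing constant = 0.16588; the posterior for Machine 5 is its product over the sum, 0.06208/0.16588 = 0.3742.

Posterior probability ≈ 0.3742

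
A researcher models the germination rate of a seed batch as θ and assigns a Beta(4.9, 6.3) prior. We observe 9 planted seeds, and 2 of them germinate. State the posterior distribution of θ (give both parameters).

The binomial likelihood is conjugate to the Beta prior: with 2 successes and 7 failures, the posterior is Beta(4.9+2, 6.3+7) = Beta(6.9, 13.3).

Posterior: Beta(6.9, 13.3)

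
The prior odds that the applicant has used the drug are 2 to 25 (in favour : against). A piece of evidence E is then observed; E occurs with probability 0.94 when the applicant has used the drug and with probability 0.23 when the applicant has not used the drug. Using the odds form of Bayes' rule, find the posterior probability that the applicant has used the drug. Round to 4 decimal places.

Prior odds = 2/25 = 0.080000.
Likelihood ratio for E = 0.94/0.23 = 4.0870.
Posterior odds = prior odds × LR = 0.32696.
Posterior probability = odds/(1+odds) = 0.32696/1.3270 = 0.2464.

Posterior probability ≈ 0.2464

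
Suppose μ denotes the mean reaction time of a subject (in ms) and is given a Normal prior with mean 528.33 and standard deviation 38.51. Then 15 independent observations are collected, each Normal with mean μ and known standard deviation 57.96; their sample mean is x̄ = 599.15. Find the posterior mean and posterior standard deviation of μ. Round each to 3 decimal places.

Posterior mean ≈ 589.858; posterior SD ≈ 13.949

Prior precision 1/τ₀² = 1/38.51² = 0.00067430; data precision n/σ² = 15/57.96² = 0.00446513.
Posterior precision = 0.00067430 + 0.00446513 = 0.00513943, giving posterior SD = 1/√0.00513943 = 13.949.
Posterior mean = (0.00067430·528.33 + 0.00446513·599.15) / 0.00513943 = 589.858.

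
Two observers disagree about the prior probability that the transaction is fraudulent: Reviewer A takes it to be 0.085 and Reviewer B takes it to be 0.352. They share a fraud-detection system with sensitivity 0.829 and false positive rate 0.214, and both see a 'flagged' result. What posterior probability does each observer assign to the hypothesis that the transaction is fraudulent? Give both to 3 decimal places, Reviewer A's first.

The likelihood ratio for a 'flagged' result is 0.829/0.214 = 3.8738.
Reviewer A: prior odds 0.085/0.915 = 0.092896; posterior odds 0.35986; posterior probability 0.265.
Reviewer B: prior odds 0.352/0.648 = 0.54321; posterior odds 2.1043; posterior probability 0.678.

Reviewer A: 0.265; Reviewer B: 0.678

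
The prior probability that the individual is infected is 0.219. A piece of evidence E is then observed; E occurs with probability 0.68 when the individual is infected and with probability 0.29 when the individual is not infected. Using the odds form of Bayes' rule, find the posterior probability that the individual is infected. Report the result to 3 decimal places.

Posterior probability ≈ 0.397

Prior odds = 0.219/(1−0.219) = 0.28041. In log-odds, ln(0.28041) = -1.2715.
Add log likelihood ratio: ln(2.3448) = 0.85221.
Posterior log-odds = -0.41929, so posterior odds = exp(-0.41929) = 0.65751. Converting, P(H|E) = 0.65751/1.6575 = 0.397.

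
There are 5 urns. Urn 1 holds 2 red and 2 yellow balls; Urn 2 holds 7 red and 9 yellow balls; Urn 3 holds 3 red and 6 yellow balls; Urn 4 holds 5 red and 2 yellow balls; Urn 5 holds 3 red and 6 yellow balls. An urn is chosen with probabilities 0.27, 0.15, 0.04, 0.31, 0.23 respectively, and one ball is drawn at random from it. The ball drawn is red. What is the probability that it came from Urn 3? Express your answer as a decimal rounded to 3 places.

Posterior probability ≈ 0.026

Tabulate prior·likelihood by source: [1] prior 0.27, lik 0.5, product 0.1350; [2] prior 0.15, lik 0.4375, product 0.06563; [3] prior 0.04, lik 0.3333, product 0.01333; [4] prior 0.31, lik 0.7143, product 0.2214; [5] prior 0.23, lik 0.3333, product 0.07667.
Normalizing constant = 0.51205; the posterior for Urn 3 is its product over the sum, 0.01333/0.51205 = 0.026.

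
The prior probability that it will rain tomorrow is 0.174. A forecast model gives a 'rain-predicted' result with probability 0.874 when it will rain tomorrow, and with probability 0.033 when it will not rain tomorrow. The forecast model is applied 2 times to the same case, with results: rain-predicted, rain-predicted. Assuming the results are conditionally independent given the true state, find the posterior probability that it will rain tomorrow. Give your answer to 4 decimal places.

Posterior P(H) ≈ 0.9933

Let H be the event that it will rain tomorrow; start with P(H) = 0.174. P('rain-predicted'|H) = 0.874, P('rain-predicted'|¬H) = 0.033.
Update on result 1 ('rain-predicted'): P(H) ← 0.874·0.1740 / (0.874·0.1740 + 0.033·0.8260) = 0.15208/0.17933 = 0.8480.
Update on result 2 ('rain-predicted'): P(H) ← 0.874·0.8480 / (0.874·0.8480 + 0.033·0.1520) = 0.74116/0.74617 = 0.9933.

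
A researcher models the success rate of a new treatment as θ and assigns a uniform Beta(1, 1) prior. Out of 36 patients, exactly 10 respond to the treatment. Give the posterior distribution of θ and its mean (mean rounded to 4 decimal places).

Observing 10 successes and 26 failures updates Beta(1, 1) by adding the success and failure counts to the two shape parameters: α = 1+10 = 11, β = 1+26 = 27.
Posterior mean = α/(α+β) = 11/38 = 0.2895.

Posterior: Beta(11, 27); mean ≈ 0.2895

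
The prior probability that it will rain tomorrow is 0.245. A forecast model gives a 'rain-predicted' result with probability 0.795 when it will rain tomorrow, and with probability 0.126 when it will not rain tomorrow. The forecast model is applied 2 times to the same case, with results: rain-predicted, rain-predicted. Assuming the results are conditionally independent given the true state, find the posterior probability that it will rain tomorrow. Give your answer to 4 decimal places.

Posterior P(H) ≈ 0.9282

Let H be the event that it will rain tomorrow; start with P(H) = 0.245. P('rain-predicted'|H) = 0.795, P('rain-predicted'|¬H) = 0.126.
Update on result 1 ('rain-predicted'): P(H) ← 0.795·0.2450 / (0.795·0.2450 + 0.126·0.7550) = 0.19478/0.28991 = 0.6719.
Update on result 2 ('rain-predicted'): P(H) ← 0.795·0.6719 / (0.795·0.6719 + 0.126·0.3281) = 0.53413/0.57547 = 0.9282.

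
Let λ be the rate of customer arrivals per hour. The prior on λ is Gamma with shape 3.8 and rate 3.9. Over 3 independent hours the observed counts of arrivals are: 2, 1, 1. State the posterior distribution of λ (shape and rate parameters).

Posterior: Gamma(shape=7.8, rate=6.9)

Total count ∑xᵢ = 4 over n = 3 hours.
Gamma is conjugate to the Poisson likelihood: posterior is Gamma(shape = 3.8+4 = 7.8, rate = 3.9+3 = 6.9).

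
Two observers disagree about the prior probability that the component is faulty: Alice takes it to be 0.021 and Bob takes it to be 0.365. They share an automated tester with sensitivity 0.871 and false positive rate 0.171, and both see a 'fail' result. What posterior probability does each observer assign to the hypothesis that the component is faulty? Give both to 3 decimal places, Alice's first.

Alice: 0.098; Bob: 0.745

The likelihood ratio for a 'fail' result is 0.871/0.171 = 5.0936.
Alice: prior odds 0.021/0.979 = 0.021450; posterior odds 0.10926; posterior probability 0.098.
Bob: prior odds 0.365/0.635 = 0.57480; posterior odds 2.9278; posterior probability 0.745.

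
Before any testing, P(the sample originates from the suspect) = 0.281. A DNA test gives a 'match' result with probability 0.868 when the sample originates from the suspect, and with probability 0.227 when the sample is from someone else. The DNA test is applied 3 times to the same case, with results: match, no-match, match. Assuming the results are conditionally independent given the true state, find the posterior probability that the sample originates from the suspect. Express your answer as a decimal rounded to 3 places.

With H the event that the sample originates from the suspect, the joint likelihood of the observed sequence is P(data|H) = 0.868·0.132·0.868 = 0.099452 and P(data|¬H) = 0.227·0.773·0.227 = 0.039832.
Bayes: P(H|data) = 0.281·0.099452 / (0.281·0.099452 + 0.719·0.039832) = 0.027946/0.056585 = 0.4939.

Posterior P(H) ≈ 0.494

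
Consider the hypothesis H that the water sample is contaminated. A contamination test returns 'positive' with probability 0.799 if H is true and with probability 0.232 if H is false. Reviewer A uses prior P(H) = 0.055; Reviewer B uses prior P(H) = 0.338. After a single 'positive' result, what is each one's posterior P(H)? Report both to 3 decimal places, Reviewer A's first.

Reviewer A: 0.167; Reviewer B: 0.637

P('+'|H) = 0.799, P('+'|¬H) = 0.232.
Reviewer A: numerator 0.799·0.055 = 0.043945; evidence = 0.043945+0.232·0.945 = 0.26319; posterior = 0.167.
Reviewer B: numerator 0.799·0.338 = 0.27006; evidence = 0.27006+0.232·0.662 = 0.42365; posterior = 0.637.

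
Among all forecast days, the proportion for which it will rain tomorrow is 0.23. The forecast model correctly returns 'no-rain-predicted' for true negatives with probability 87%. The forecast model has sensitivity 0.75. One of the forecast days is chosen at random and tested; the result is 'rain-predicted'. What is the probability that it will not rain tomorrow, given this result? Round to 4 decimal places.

Let H be the event that it will rain tomorrow. P(H) = 0.23, so P(¬H) = 0.77. With E the 'rain-predicted' result, P(E|H) = 0.75 and P(E|¬H) = 0.13.
P(E) = 0.75·0.23 + 0.13·0.77 = 0.17250 + 0.10010 = 0.27260.
By Bayes' theorem, P(H|E) = 0.17250 / 0.27260 = 0.6328. Hence P(¬H|E) = 1 − 0.6328 = 0.3672.

P(¬H | E) ≈ 0.3672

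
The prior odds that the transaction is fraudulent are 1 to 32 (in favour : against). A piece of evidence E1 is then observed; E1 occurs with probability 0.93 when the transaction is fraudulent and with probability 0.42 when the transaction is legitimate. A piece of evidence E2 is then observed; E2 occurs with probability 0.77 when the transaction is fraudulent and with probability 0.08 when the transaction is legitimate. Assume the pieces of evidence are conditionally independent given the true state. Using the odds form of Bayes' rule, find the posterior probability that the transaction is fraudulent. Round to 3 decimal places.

Posterior probability ≈ 0.400

Prior odds = 1/32 = 0.031250.
Likelihood ratio for E1 = 0.93/0.42 = 2.2143.
Likelihood ratio for E2 = 0.77/0.08 = 9.6250.
Posterior odds = prior odds × LR₁ × LR₂ = 0.66602.
Posterior probability = odds/(1+odds) = 0.66602/1.6660 = 0.400.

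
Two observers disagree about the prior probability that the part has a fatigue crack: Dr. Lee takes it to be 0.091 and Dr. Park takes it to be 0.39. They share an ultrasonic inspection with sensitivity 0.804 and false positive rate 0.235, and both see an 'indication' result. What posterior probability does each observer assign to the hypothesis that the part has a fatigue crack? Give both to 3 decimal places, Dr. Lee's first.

Dr. Lee: 0.255; Dr. Park: 0.686

P('+'|H) = 0.804, P('+'|¬H) = 0.235.
Dr. Lee: numerator 0.804·0.091 = 0.073164; evidence = 0.073164+0.235·0.909 = 0.28678; posterior = 0.255.
Dr. Park: numerator 0.804·0.39 = 0.31356; evidence = 0.31356+0.235·0.61 = 0.45691; posterior = 0.686.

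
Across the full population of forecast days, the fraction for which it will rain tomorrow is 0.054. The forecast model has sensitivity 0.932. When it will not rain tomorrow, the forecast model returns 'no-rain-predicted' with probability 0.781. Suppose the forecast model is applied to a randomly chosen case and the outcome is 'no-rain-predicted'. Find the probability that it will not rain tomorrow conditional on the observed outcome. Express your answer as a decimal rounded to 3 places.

Let H be the event that it will rain tomorrow. P(H) = 0.054, so P(¬H) = 0.946. With E the 'no-rain-predicted' result, P(E|H) = 0.068 and P(E|¬H) = 0.781.
P(E) = 0.068·0.054 + 0.781·0.946 = 0.0036720 + 0.73883 = 0.74250.
By Bayes' theorem, P(H|E) = 0.0036720 / 0.74250 = 0.005. Hence P(¬H|E) = 1 − 0.005 = 0.995.

P(¬H | E) ≈ 0.995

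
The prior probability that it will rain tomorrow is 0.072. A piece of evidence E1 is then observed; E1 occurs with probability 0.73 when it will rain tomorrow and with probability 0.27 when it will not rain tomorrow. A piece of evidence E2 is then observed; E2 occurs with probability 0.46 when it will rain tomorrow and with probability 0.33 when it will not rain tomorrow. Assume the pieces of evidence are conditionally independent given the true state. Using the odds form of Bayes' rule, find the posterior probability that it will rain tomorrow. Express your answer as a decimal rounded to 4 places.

Prior odds = 0.072/(1−0.072) = 0.077586.
Likelihood ratio for E1 = 0.73/0.27 = 2.7037.
Likelihood ratio for E2 = 0.46/0.33 = 1.3939.
Posterior odds = prior odds × LR₁ × LR₂ = 0.29241.
Posterior probability = odds/(1+odds) = 0.29241/1.2924 = 0.2262.

Posterior probability ≈ 0.2262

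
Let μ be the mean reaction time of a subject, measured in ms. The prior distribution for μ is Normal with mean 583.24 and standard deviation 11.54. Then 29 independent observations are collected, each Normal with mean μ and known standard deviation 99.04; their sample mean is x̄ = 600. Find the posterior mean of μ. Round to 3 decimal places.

Posterior mean ≈ 587.975

Prior precision 1/τ₀² = 1/11.54² = 0.00750911; data precision n/σ² = 29/99.04² = 0.00295649.
Posterior precision = 0.00750911 + 0.00295649 = 0.0104656.
Posterior mean = (0.00750911·583.24 + 0.00295649·600) / 0.0104656 = 587.975.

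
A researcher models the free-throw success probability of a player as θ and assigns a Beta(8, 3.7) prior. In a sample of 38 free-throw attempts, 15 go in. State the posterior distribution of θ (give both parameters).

The binomial likelihood is conjugate to the Beta prior: with 15 successes and 23 failures, the posterior is Beta(8+15, 3.7+23) = Beta(23, 26.7).

Posterior: Beta(23, 26.7)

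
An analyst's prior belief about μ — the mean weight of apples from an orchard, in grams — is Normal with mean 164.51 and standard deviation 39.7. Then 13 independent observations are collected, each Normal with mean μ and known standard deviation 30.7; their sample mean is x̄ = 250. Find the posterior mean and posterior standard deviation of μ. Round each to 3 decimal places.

Posterior mean ≈ 246.240; posterior SD ≈ 8.325

With known σ, the Normal prior is conjugate. Weight on the data is w = (n/σ²)/(n/σ² + 1/τ₀²) = 0.0137932/(0.0137932+0.00063448) = 0.95602.
Posterior mean = w·x̄ + (1−w)·μ₀ = 0.95602·250 + 0.043977·164.51 = 246.240. Posterior variance = 1/(0.0137932+0.00063448) = 69.3110, so SD = 8.325.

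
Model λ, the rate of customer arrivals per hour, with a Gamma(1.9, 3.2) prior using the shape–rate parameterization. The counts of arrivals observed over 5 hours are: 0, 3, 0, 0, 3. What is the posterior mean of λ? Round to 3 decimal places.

Posterior mean ≈ 0.963

The Poisson likelihood adds the total count to the shape and the number of exposure periods to the rate. Here ∑xᵢ = 6 and n = 5, so shape 1.9→7.9 and rate 3.2→8.2.
Posterior mean = shape/rate = 7.9/8.2 = 0.963.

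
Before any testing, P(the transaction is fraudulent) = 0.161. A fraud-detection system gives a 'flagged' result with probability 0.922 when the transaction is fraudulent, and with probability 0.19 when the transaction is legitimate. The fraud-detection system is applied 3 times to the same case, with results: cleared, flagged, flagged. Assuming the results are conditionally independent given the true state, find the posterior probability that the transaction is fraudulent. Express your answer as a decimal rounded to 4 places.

Let H be the event that the transaction is fraudulent; start with P(H) = 0.161. P('flagged'|H) = 0.922, P('flagged'|¬H) = 0.19.
Update on result 1 ('cleared'): P(H) ← 0.078·0.1610 / (0.078·0.1610 + 0.81·0.8390) = 0.012558/0.69215 = 0.0181.
Update on result 2 ('flagged'): P(H) ← 0.922·0.0181 / (0.922·0.0181 + 0.19·0.9819) = 0.016728/0.20328 = 0.0823.
Update on result 3 ('flagged'): P(H) ← 0.922·0.0823 / (0.922·0.0823 + 0.19·0.9177) = 0.075873/0.25024 = 0.3032.

Posterior P(H) ≈ 0.3032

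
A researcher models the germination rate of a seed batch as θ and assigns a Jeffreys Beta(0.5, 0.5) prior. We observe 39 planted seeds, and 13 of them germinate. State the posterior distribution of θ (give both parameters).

The binomial likelihood is conjugate to the Beta prior: with 13 successes and 26 failures, the posterior is Beta(0.5+13, 0.5+26) = Beta(13.5, 26.5).

Posterior: Beta(13.5, 26.5)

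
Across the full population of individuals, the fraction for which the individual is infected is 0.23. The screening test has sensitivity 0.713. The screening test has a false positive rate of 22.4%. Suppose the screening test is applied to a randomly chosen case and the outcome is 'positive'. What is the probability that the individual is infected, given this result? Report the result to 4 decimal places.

P(H | E) ≈ 0.4874

Write H for 'the individual is infected'. Prior odds H:¬H = 0.23/0.77 = 0.29870. For the 'positive' outcome, the likelihood ratio is 0.713/0.224 = 3.1830.
Posterior odds = 0.29870 × 3.1830 = 0.95078, so P(H|E) = 0.95078/(1+0.95078) = 0.4874.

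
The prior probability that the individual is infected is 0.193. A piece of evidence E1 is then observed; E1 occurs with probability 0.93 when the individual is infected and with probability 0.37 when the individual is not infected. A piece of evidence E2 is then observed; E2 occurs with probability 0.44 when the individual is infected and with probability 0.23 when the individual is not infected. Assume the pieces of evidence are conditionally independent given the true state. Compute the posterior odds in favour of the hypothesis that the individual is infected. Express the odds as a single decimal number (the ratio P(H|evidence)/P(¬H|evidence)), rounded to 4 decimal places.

Prior odds = 0.193/(1−0.193) = 0.23916. In log-odds, ln(0.23916) = -1.4306.
Add log likelihood ratios: ln(2.5135) + ln(1.9130) = 1.5704.
Posterior log-odds = 0.13974, so posterior odds = exp(0.13974) = 1.1500.

Posterior odds ≈ 1.1500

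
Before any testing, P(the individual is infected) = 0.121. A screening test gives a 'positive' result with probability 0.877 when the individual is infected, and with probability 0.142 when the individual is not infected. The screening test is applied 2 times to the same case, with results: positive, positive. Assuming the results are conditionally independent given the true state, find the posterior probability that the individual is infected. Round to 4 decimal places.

Let H be the event that the individual is infected; start with P(H) = 0.121. P('positive'|H) = 0.877, P('positive'|¬H) = 0.142.
Update on result 1 ('positive'): P(H) ← 0.877·0.1210 / (0.877·0.1210 + 0.142·0.8790) = 0.10612/0.23094 = 0.4595.
Update on result 2 ('positive'): P(H) ← 0.877·0.4595 / (0.877·0.4595 + 0.142·0.5405) = 0.40299/0.47974 = 0.8400.

Posterior P(H) ≈ 0.8400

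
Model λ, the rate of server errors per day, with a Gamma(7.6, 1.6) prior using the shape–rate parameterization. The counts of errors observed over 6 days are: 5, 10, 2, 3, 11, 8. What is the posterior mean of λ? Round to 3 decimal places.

Posterior mean ≈ 6.132

The Poisson likelihood adds the total count to the shape and the number of exposure periods to the rate. Here ∑xᵢ = 39 and n = 6, so shape 7.6→46.6 and rate 1.6→7.6.
E[λ | data] = 46.6/7.6 = 6.132.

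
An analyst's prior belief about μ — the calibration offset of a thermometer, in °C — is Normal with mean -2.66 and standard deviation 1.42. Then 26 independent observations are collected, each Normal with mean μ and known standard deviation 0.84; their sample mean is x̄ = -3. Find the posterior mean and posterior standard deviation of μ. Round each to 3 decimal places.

Posterior mean ≈ -2.995; posterior SD ≈ 0.164

With known σ, the Normal prior is conjugate. Weight on the data is w = (n/σ²)/(n/σ² + 1/τ₀²) = 36.8481/(36.8481+0.495933) = 0.98672.
Posterior mean = w·x̄ + (1−w)·μ₀ = 0.98672·-3 + 0.013280·-2.66 = -2.995. Posterior variance = 1/(36.8481+0.495933) = 0.0267781, so SD = 0.164.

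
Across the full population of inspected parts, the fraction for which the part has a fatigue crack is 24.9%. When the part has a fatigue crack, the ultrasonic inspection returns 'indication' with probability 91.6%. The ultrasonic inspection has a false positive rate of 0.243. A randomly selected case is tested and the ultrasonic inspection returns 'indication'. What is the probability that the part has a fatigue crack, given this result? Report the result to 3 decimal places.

P(H | E) ≈ 0.556

Write H for 'the part has a fatigue crack'. Prior odds H:¬H = 0.249/0.751 = 0.33156. For the 'indication' outcome, the likelihood ratio is 0.916/0.243 = 3.7695.
Posterior odds = 0.33156 × 3.7695 = 1.2498, so P(H|E) = 1.2498/(1+1.2498) = 0.556.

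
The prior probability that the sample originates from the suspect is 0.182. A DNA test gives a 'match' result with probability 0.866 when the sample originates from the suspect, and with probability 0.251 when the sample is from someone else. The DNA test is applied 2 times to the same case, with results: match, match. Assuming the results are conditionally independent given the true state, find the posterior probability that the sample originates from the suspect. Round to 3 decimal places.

Posterior P(H) ≈ 0.726

Let H be the event that the sample originates from the suspect; start with P(H) = 0.182. P('match'|H) = 0.866, P('match'|¬H) = 0.251.
Update on result 1 ('match'): P(H) ← 0.866·0.1820 / (0.866·0.1820 + 0.251·0.8180) = 0.15761/0.36293 = 0.4343.
Update on result 2 ('match'): P(H) ← 0.866·0.4343 / (0.866·0.4343 + 0.251·0.5657) = 0.37608/0.51808 = 0.7259.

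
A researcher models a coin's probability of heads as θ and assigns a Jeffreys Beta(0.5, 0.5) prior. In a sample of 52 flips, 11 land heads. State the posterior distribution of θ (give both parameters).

Posterior: Beta(11.5, 41.5)

The binomial likelihood is conjugate to the Beta prior: with 11 successes and 41 failures, the posterior is Beta(0.5+11, 0.5+41) = Beta(11.5, 41.5).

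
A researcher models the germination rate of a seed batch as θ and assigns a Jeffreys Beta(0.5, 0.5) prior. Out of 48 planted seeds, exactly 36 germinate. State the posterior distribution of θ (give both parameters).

Posterior: Beta(36.5, 12.5)

Observing 36 successes and 12 failures updates Beta(0.5, 0.5) by adding the success and failure counts to the two shape parameters: α = 0.5+36 = 36.5, β = 0.5+12 = 12.5.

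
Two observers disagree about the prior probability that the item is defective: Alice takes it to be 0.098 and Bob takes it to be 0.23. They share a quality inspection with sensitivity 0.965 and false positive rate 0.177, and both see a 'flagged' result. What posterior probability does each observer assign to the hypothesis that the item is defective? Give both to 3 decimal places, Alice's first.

Alice: 0.372; Bob: 0.620

P('+'|H) = 0.965, P('+'|¬H) = 0.177.
Alice: numerator 0.965·0.098 = 0.094570; evidence = 0.094570+0.177·0.902 = 0.25422; posterior = 0.372.
Bob: numerator 0.965·0.23 = 0.22195; evidence = 0.22195+0.177·0.77 = 0.35824; posterior = 0.620.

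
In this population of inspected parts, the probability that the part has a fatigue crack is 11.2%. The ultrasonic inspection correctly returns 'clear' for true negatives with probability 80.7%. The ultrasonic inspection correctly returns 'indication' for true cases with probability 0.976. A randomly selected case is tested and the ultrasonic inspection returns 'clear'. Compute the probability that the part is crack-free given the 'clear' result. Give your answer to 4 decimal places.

P(¬H | E) ≈ 0.9963

Write H for 'the part has a fatigue crack'. Prior odds H:¬H = 0.112/0.888 = 0.12613. For the 'clear' outcome, the likelihood ratio is 0.024/0.807 = 0.029740.
Posterior odds = 0.12613 × 0.029740 = 0.0037510, so P(H|E) = 0.0037510/(1+0.0037510) = 0.0037. Then P(¬H|E) = 1 − 0.0037 = 0.9963.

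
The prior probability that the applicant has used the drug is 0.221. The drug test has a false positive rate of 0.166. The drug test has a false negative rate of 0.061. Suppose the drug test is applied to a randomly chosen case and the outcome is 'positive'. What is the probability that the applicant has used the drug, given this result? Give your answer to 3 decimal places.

P(H | E) ≈ 0.616

Let H be the event that the applicant has used the drug. P(H) = 0.221, so P(¬H) = 0.779. With E the 'positive' result, P(E|H) = 0.939 and P(E|¬H) = 0.166.
P(E) = 0.939·0.221 + 0.166·0.779 = 0.20752 + 0.12931 = 0.33683.
By Bayes' theorem, P(H|E) = 0.20752 / 0.33683 = 0.616.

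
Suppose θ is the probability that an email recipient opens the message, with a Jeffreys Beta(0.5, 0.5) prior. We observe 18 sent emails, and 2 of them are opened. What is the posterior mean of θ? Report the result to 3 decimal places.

Observing 2 successes and 16 failures updates Beta(0.5, 0.5) by adding the success and failure counts to the two shape parameters: α = 0.5+2 = 2.5, β = 0.5+16 = 16.5.
Posterior mean = α/(α+β) = 2.5/19 = 0.132.

Posterior mean ≈ 0.132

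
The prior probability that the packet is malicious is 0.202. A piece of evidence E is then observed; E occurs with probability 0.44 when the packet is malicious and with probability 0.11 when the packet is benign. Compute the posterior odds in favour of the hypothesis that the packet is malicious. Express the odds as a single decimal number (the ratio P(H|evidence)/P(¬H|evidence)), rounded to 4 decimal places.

Posterior odds ≈ 1.0125

Prior odds = 0.202/(1−0.202) = 0.25313.
Likelihood ratio for E = 0.44/0.11 = 4.0000.
Posterior odds = prior odds × LR = 1.0125.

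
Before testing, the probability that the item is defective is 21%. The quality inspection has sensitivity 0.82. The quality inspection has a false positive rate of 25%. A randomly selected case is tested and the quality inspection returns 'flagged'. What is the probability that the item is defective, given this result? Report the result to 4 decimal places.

Write H for 'the item is defective'. Prior odds H:¬H = 0.21/0.79 = 0.26582. For the 'flagged' outcome, the likelihood ratio is 0.82/0.25 = 3.2800.
Posterior odds = 0.26582 × 3.2800 = 0.87190, so P(H|E) = 0.87190/(1+0.87190) = 0.4658.

P(H | E) ≈ 0.4658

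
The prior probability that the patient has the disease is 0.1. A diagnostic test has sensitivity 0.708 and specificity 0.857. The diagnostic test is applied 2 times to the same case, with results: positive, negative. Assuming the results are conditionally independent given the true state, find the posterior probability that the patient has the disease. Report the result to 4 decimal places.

Posterior P(H) ≈ 0.1579

With H the event that the patient has the disease, the joint likelihood of the observed sequence is P(data|H) = 0.708·0.292 = 0.20674 and P(data|¬H) = 0.143·0.857 = 0.12255.
Bayes: P(H|data) = 0.1·0.20674 / (0.1·0.20674 + 0.9·0.12255) = 0.020674/0.13097 = 0.1579.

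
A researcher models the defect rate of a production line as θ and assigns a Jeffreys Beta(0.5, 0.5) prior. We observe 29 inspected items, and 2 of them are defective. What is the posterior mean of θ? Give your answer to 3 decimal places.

Posterior mean ≈ 0.083

The binomial likelihood is conjugate to the Beta prior: with 2 successes and 27 failures, the posterior is Beta(0.5+2, 0.5+27) = Beta(2.5, 27.5).
Posterior mean = α/(α+β) = 2.5/30 = 0.083.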